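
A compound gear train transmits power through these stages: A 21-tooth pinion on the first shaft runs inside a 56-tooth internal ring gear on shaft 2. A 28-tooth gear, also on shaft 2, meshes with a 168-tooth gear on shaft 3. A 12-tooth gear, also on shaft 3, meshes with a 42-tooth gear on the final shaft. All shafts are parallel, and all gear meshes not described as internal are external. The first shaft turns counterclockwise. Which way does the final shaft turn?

counterclockwise

the first shaft → shaft 2: internal mesh, same direction → CCW.
shaft 2 → shaft 3: external mesh, 1 reversal → CW.
shaft 3 → the final shaft: external mesh, 1 reversal → CCW.
2 reversals in total — an even number — so the final shaft turns the same way as the first shaft.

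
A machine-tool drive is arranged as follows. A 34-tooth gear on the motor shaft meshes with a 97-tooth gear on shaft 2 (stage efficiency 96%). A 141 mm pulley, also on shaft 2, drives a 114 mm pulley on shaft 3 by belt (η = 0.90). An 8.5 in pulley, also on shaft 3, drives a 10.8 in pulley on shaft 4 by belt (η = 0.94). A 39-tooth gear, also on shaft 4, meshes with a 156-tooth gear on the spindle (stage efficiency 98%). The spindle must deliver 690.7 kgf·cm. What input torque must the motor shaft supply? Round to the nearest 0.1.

74.0 kgf·cm

Overall ratio R = 2.8529 × 0.80851 × 1.2706 × 4 = 11.723; overall efficiency η = 0.96 × 0.90 × 0.94 × 0.98 = 0.7959.
Input torque = output torque / (R × η) = 690.7 / (11.723 × 0.7959) = 74.025 kgf·cm.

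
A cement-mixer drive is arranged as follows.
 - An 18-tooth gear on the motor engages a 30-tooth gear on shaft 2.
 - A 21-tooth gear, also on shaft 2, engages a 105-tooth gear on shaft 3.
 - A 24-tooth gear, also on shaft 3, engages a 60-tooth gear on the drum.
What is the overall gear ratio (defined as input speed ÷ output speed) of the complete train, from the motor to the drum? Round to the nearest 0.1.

20.8

Each stage contributes driven/driver: gear mesh 30/18 = 1.6667, gear mesh 105/21 = 5, gear mesh 60/24 = 2.5.
Overall: 1.6667 × 5 × 2.5 = 20.833.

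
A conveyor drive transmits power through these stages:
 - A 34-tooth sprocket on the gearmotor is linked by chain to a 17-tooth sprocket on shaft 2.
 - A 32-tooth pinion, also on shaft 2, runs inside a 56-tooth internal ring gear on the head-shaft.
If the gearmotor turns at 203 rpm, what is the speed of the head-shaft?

232 rpm

Chain: ratio = 17/34 = 0.5, so shaft 2 turns at 203 / 0.5 = 406 rpm.
Internal gear: ratio = 56/32 = 1.75, so the head-shaft turns at 406 / 1.75 = 232 rpm.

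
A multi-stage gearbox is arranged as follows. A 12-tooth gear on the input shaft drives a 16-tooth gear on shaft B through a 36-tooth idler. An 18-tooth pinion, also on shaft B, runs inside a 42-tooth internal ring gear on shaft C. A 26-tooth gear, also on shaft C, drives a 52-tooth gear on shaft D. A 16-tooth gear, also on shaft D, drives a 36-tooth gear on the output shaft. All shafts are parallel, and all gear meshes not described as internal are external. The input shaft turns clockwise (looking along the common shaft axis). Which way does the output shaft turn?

clockwise

the input shaft → shaft B: driver → idler → driven is 2 external meshes, 2 reversals → CW.
shaft B → shaft C: internal mesh, same direction → CW.
shaft C → shaft D: external mesh, 1 reversal → CCW.
shaft D → the output shaft: external mesh, 1 reversal → CW.
4 reversals in total — an even number — so the output shaft turns the same way as the input shaft.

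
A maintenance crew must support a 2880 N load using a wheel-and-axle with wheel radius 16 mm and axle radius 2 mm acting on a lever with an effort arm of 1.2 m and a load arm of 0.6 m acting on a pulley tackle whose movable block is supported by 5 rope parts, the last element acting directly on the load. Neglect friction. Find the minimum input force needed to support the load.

36 N

Wheel-and-axle MA = R/r = 16/2 = 8.
Lever MA = effort arm / load arm = 1.2/0.6 = 2.
Block-and-tackle MA = number of supporting rope parts = 5.
Combined ideal MA = 8 × 2 × 5 = 80.
Effort = load / MA = 2880 / 80 = 36 N.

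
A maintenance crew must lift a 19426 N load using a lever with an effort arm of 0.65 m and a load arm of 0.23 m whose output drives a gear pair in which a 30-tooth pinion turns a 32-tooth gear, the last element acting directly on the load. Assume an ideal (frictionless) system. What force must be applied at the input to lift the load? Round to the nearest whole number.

Lever MA = effort arm / load arm = 0.65/0.23 = 2.8261.
Gear pair MA = 32/30 = 1.0667.
Combined ideal MA = 2.8261 × 1.0667 = 3.0145.
Effort = load / MA = 19426 / 3.0145 = 6444.2 N.

6444 N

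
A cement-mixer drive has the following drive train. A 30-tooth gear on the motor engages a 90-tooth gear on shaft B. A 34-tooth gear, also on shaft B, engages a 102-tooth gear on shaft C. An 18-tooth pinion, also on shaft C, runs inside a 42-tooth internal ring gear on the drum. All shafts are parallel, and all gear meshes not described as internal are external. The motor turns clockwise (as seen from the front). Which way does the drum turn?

the motor → shaft B: external mesh, 1 reversal → CCW.
shaft B → shaft C: external mesh, 1 reversal → CW.
shaft C → the drum: internal mesh, same direction → CW.
2 reversals in total — an even number — so the drum turns the same way as the motor.

clockwise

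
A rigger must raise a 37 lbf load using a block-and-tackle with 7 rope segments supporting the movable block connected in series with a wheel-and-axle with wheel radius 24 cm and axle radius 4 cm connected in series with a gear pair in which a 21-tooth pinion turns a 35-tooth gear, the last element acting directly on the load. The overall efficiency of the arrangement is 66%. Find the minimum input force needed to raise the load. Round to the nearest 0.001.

0.801 lbf

Block-and-tackle MA = number of supporting rope parts = 7.
Wheel-and-axle MA = R/r = 24/4 = 6.
Gear pair MA = 35/21 = 1.6667.
Combined ideal MA = 7 × 6 × 1.6667 = 70.
Actual MA = 70 × 0.66 = 46.2.
Effort = load / actual MA = 37 / 46.2 = 0.80087 lbf.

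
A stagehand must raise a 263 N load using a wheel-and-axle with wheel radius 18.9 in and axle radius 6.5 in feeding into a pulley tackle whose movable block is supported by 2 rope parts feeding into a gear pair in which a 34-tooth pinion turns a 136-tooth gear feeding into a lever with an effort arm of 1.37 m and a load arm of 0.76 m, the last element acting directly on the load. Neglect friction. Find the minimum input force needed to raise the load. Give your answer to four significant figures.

6.272 N

Wheel-and-axle MA = R/r = 18.9/6.5 = 2.9077.
Block-and-tackle MA = number of supporting rope parts = 2.
Gear pair MA = 136/34 = 4.
Lever MA = effort arm / load arm = 1.37/0.76 = 1.8026.
Combined ideal MA = 2.9077 × 2 × 4 × 1.8026 = 41.932.
Effort = load / MA = 263 / 41.932 = 6.2721 N.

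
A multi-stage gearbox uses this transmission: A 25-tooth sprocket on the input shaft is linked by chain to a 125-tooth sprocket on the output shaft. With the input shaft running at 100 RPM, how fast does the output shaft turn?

chain 125/25 = 5 → 100/5 = 20 RPM

20 RPM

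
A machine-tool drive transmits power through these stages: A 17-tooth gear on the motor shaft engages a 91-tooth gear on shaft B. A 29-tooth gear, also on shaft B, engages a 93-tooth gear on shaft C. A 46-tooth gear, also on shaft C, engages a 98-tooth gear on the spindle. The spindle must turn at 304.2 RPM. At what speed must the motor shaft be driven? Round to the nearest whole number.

Overall ratio R = 5.3529 × 3.2069 × 2.1304 = 36.572.
Required input speed = output speed × R = 304.2 × 36.572 = 11125 RPM.

11125 RPM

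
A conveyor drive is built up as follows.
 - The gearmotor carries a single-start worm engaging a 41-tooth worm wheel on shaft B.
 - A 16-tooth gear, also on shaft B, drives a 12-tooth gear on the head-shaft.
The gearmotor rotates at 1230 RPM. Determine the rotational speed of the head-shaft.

40 RPM

worm 41/1 = 41 → 1230/41 = 30 RPM
gear mesh 12/16 = 0.75 → 30/0.75 = 40 RPM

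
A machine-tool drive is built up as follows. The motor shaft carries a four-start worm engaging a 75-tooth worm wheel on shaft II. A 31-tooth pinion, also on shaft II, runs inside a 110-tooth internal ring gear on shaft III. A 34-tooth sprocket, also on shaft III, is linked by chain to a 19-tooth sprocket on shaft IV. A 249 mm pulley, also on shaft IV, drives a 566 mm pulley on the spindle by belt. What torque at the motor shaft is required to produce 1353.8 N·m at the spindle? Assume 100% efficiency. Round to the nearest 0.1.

16.0 N·m

Overall ratio R = 18.75 × 3.5484 × 0.55882 × 2.2731 = 84.513.
Input torque = output torque / R = 1353.8 / 84.513 = 16.019 N·m.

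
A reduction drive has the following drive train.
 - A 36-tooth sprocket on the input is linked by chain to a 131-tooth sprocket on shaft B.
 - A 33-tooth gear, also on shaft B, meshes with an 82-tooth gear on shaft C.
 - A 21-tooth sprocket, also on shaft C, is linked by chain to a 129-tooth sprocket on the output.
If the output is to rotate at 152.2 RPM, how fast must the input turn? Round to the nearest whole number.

Overall ratio R = 3.6389 × 2.4848 × 6.1429 = 55.544.
Required input speed = output speed × R = 152.2 × 55.544 = 8453.8 RPM.

8454 RPM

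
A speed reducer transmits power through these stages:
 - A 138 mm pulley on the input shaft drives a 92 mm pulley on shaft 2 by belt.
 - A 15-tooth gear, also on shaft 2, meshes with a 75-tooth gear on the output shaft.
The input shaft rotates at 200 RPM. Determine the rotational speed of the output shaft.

the input shaft → shaft 2 (belt, 92/138): 200 ÷ 0.66667 = 300 RPM
shaft 2 → the output shaft (gear mesh, 75/15): 300 ÷ 5 = 60 RPM

60 RPM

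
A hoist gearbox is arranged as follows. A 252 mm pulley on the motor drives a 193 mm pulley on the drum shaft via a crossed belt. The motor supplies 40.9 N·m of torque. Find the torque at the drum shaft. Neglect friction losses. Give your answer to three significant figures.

31.3 N·m

Belt: ratio = 193/252 = 0.76587; torque at the drum shaft = 40.9 × 0.76587 = 31.324 N·m.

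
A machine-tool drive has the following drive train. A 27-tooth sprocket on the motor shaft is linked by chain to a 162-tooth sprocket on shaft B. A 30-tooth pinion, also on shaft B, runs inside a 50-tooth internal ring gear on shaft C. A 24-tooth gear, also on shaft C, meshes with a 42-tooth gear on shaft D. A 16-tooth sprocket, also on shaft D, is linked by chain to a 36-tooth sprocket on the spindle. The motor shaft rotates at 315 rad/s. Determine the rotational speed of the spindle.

8 rad/s

the motor shaft → shaft B (chain, 162/27): 315 ÷ 6 = 52.5 rad/s
shaft B → shaft C (internal gear, 50/30): 52.5 ÷ 1.6667 = 31.5 rad/s
shaft C → shaft D (gear mesh, 42/24): 31.5 ÷ 1.75 = 18 rad/s
shaft D → the spindle (chain, 36/16): 18 ÷ 2.25 = 8 rad/s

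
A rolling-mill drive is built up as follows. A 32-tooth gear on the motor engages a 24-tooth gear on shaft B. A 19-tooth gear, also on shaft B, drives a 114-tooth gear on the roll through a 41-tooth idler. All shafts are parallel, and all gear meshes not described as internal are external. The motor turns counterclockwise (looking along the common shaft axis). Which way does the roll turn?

the motor → shaft B: external mesh, 1 reversal → CW.
shaft B → the roll: driver → idler → driven is 2 external meshes, 2 reversals → CW.
3 reversals in total — an odd number — so the roll turns opposite to the motor.

clockwise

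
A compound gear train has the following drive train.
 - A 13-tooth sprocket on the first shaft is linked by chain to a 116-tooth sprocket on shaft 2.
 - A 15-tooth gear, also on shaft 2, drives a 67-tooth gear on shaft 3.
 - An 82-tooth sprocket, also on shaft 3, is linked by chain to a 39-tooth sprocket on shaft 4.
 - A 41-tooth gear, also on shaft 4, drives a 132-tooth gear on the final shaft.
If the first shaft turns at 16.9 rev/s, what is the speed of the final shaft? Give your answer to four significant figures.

0.2769 rev/s

the first shaft → shaft 2 (chain, 116/13): 16.9 ÷ 8.9231 = 1.894 rev/s
shaft 2 → shaft 3 (gear mesh, 67/15): 1.894 ÷ 4.4667 = 0.42402 rev/s
shaft 3 → shaft 4 (chain, 39/82): 0.42402 ÷ 0.47561 = 0.89153 rev/s
shaft 4 → the final shaft (gear mesh, 132/41): 0.89153 ÷ 3.2195 = 0.27692 rev/s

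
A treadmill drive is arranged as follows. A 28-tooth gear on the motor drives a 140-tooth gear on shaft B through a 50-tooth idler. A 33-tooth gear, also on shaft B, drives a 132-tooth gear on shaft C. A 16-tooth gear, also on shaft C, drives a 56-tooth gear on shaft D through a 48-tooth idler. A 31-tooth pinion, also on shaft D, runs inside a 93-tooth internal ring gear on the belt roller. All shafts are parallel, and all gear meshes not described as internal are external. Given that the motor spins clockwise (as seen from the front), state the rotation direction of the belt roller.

the motor → shaft B: driver → idler → driven is 2 external meshes, 2 reversals → CW.
shaft B → shaft C: external mesh, 1 reversal → CCW.
shaft C → shaft D: driver → idler → driven is 2 external meshes, 2 reversals → CCW.
shaft D → the belt roller: internal mesh, same direction → CCW.
5 reversals in total — an odd number — so the belt roller turns opposite to the motor.

anticlockwise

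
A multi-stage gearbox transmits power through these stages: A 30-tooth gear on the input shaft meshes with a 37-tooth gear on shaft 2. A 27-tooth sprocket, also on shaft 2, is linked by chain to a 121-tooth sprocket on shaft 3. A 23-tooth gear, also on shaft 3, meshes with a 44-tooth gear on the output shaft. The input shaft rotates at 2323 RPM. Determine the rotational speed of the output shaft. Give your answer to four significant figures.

219.7 RPM

the input shaft → shaft 2 (gear mesh, 37/30): 2323 ÷ 1.2333 = 1883.5 RPM
shaft 2 → shaft 3 (chain, 121/27): 1883.5 ÷ 4.4815 = 420.29 RPM
shaft 3 → the output shaft (gear mesh, 44/23): 420.29 ÷ 1.913 = 219.7 RPM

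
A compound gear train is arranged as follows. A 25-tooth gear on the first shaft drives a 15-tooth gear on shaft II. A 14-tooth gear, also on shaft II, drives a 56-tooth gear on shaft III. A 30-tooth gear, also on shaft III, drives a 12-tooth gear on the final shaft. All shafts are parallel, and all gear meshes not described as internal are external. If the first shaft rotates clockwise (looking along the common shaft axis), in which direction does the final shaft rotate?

counterclockwise

the first shaft → shaft II: external mesh, 1 reversal → CCW.
shaft II → shaft III: external mesh, 1 reversal → CW.
shaft III → the final shaft: external mesh, 1 reversal → CCW.
3 reversals in total — an odd number — so the final shaft turns opposite to the first shaft.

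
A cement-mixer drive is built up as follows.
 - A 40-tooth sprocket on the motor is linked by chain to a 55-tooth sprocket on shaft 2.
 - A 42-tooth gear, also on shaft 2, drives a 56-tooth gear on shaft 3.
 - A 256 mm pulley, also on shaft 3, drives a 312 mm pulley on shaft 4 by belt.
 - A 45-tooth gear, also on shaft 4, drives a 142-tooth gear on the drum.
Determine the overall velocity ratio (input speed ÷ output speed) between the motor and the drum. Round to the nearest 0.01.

Each stage contributes driven/driver: chain 55/40 = 1.375, gear mesh 56/42 = 1.3333, belt 312/256 = 1.2188, gear mesh 142/45 = 3.1556.
Overall: 1.375 × 1.3333 × 1.2188 × 3.1556 = 7.0507.

7.05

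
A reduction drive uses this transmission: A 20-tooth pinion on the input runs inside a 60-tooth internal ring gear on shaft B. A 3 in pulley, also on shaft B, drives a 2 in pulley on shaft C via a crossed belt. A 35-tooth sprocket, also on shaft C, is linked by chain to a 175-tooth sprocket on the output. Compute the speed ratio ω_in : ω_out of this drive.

Each stage contributes driven/driver: internal gear 60/20 = 3, belt 2/3 = 0.66667, chain 175/35 = 5.
Overall: 3 × 0.66667 × 5 = 10.

10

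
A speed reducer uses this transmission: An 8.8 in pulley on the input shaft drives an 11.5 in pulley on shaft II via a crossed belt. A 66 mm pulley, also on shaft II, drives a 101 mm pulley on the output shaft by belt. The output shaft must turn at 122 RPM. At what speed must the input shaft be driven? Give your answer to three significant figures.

Overall ratio R = 1.3068 × 1.5303 = 1.9998.
Required input speed = output speed × R = 122 × 1.9998 = 243.98 RPM.

244 RPM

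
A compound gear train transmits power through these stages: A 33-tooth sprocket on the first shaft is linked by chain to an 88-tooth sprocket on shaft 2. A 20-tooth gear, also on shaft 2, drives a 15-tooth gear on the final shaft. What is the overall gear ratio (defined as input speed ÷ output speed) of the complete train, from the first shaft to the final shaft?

2

Each stage contributes driven/driver: chain 88/33 = 2.6667, gear mesh 15/20 = 0.75.
Overall: 2.6667 × 0.75 = 2.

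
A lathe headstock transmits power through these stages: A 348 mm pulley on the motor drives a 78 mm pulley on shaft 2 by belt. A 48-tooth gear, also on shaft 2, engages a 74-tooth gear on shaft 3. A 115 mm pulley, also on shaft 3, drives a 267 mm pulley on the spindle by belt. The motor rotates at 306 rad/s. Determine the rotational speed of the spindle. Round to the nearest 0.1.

belt 78/348 = 0.22414 → 306/0.22414 = 1365.2 rad/s
gear mesh 74/48 = 1.5417 → 1365.2/1.5417 = 885.56 rad/s
belt 267/115 = 2.3217 → 885.56/2.3217 = 381.42 rad/s

381.4 rad/s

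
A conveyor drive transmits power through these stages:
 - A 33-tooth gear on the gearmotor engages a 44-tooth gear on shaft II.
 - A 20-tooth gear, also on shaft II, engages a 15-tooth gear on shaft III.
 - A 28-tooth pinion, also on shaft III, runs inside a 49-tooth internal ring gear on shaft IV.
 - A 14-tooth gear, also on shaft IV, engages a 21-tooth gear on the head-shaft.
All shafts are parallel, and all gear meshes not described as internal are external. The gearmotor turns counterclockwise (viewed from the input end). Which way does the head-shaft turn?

clockwise

the gearmotor → shaft II: external mesh, 1 reversal → CW.
shaft II → shaft III: external mesh, 1 reversal → CCW.
shaft III → shaft IV: internal mesh, same direction → CCW.
shaft IV → the head-shaft: external mesh, 1 reversal → CW.
3 reversals in total — an odd number — so the head-shaft turns opposite to the gearmotor.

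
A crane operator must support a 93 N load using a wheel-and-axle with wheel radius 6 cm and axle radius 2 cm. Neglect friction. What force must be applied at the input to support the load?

31 N

Wheel-and-axle MA = R/r = 6/2 = 3.
Effort = load / MA = 93 / 3 = 31 N.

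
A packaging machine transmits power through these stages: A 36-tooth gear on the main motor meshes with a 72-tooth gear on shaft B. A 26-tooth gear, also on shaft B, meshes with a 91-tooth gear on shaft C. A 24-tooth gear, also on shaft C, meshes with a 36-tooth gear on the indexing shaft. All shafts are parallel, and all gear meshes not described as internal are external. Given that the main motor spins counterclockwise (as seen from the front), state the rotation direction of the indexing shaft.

the main motor → shaft B: external mesh, 1 reversal → CW.
shaft B → shaft C: external mesh, 1 reversal → CCW.
shaft C → the indexing shaft: external mesh, 1 reversal → CW.
3 reversals in total — an odd number — so the indexing shaft turns opposite to the main motor.

clockwise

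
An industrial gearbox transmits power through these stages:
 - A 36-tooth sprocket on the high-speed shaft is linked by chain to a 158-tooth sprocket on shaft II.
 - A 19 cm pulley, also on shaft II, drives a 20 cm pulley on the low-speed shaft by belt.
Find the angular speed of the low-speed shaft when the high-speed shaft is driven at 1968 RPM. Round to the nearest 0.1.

the high-speed shaft → shaft II (chain, 158/36): 1968 ÷ 4.3889 = 448.41 RPM
shaft II → the low-speed shaft (belt, 20/19): 448.41 ÷ 1.0526 = 425.98 RPM

426.0 RPM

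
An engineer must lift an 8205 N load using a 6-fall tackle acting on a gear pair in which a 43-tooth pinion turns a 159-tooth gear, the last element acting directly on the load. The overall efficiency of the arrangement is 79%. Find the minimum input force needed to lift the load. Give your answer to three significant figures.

468 N

Block-and-tackle MA = number of supporting rope parts = 6.
Gear pair MA = 159/43 = 3.6977.
Combined ideal MA = 6 × 3.6977 = 22.186.
Actual MA = 22.186 × 0.79 = 17.527.
Effort = load / actual MA = 8205 / 17.527 = 468.14 N.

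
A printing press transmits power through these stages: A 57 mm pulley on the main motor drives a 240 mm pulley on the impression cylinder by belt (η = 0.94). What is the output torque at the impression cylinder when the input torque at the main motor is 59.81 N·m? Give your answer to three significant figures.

237 N·m

After the belt (240/57): 59.81 × 4.2105 × 0.94 = 236.72 N·m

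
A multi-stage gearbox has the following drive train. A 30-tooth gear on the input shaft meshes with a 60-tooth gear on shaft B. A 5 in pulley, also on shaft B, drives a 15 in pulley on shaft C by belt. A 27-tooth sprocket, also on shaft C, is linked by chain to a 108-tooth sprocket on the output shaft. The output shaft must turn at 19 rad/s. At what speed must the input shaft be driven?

Overall ratio R = 2 × 3 × 4 = 24.
Required input speed = output speed × R = 19 × 24 = 456 rad/s.

456 rad/s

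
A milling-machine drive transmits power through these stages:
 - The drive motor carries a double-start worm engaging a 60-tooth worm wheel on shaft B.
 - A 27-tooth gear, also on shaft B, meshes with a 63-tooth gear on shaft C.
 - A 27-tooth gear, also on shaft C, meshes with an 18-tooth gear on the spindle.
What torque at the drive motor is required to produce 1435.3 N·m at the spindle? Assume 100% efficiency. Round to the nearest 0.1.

30.8 N·m

Overall ratio R = 30 × 2.3333 × 0.66667 = 46.667.
Input torque = output torque / R = 1435.3 / 46.667 = 30.756 N·m.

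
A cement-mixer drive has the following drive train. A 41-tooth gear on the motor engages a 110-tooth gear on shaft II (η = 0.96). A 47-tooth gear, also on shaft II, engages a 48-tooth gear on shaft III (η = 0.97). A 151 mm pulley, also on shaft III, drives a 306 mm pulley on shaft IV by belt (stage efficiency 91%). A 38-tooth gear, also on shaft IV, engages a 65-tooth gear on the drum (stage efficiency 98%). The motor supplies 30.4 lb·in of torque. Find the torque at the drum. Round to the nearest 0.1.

239.8 lb·in

gear mesh 110/41 = 2.6829 → τ = 30.4·2.6829·0.96 = 78.299 lb·in
gear mesh 48/47 = 1.0213 → τ = 78.299·1.0213·0.97 = 77.566 lb·in
belt 306/151 = 2.0265 → τ = 77.566·2.0265·0.91 = 143.04 lb·in
gear mesh 65/38 = 1.7105 → τ = 143.04·1.7105·0.98 = 239.78 lb·in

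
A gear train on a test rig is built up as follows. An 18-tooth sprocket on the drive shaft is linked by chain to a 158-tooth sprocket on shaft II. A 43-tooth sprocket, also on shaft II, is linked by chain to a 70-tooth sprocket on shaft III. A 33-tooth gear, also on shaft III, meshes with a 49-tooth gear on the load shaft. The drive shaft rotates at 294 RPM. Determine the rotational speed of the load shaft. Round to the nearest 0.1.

Chain: ratio = 158/18 = 8.7778, so shaft II turns at 294 / 8.7778 = 33.494 RPM.
Chain: ratio = 70/43 = 1.6279, so shaft III turns at 33.494 / 1.6279 = 20.575 RPM.
Gear mesh: ratio = 49/33 = 1.4848, so the load shaft turns at 20.575 / 1.4848 = 13.856 RPM.

13.9 RPM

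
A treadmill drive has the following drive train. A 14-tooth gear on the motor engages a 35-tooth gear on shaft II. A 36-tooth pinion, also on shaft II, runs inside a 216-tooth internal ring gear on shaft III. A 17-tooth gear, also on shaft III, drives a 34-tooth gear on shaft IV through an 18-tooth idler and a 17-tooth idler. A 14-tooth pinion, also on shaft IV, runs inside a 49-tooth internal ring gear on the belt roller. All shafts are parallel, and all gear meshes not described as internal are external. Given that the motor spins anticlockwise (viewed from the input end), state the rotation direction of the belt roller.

anticlockwise

the motor → shaft II: external mesh, 1 reversal → CW.
shaft II → shaft III: internal mesh, same direction → CW.
shaft III → shaft IV: driver → idler → idler → driven is 3 external meshes, 3 reversals → CCW.
shaft IV → the belt roller: internal mesh, same direction → CCW.
4 reversals in total — an even number — so the belt roller turns the same way as the motor.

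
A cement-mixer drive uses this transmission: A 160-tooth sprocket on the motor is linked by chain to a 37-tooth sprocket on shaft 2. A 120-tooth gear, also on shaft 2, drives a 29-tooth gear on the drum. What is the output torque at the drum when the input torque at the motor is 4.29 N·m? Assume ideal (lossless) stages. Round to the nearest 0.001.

0.240 N·m

chain 37/160 = 0.23125 → τ = 4.29·0.23125 = 0.99206 N·m
gear mesh 29/120 = 0.24167 → τ = 0.99206·0.24167 = 0.23975 N·m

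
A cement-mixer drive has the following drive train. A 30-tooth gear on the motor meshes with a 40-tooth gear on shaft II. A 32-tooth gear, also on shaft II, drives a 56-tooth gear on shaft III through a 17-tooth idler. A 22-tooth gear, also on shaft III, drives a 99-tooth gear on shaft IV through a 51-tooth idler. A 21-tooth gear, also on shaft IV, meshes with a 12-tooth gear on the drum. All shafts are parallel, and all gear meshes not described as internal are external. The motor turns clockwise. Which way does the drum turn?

the motor → shaft II: external mesh, 1 reversal → CCW.
shaft II → shaft III: driver → idler → driven is 2 external meshes, 2 reversals → CCW.
shaft III → shaft IV: driver → idler → driven is 2 external meshes, 2 reversals → CCW.
shaft IV → the drum: external mesh, 1 reversal → CW.
6 reversals in total — an even number — so the drum turns the same way as the motor.

clockwise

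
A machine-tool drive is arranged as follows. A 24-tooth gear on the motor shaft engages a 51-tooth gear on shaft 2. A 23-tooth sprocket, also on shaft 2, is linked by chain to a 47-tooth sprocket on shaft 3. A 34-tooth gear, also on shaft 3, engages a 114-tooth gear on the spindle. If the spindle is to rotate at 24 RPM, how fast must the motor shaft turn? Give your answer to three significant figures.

Overall ratio R = 2.125 × 2.0435 × 3.3529 = 14.56.
Required input speed = output speed × R = 24 × 14.56 = 349.43 RPM.

349 RPM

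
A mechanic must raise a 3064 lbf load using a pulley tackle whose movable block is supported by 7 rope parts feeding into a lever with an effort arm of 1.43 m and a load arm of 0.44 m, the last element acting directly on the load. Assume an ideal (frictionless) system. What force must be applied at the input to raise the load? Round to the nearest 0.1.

134.7 lbf

Block-and-tackle MA = number of supporting rope parts = 7.
Lever MA = effort arm / load arm = 1.43/0.44 = 3.25.
Combined ideal MA = 7 × 3.25 = 22.75.
Effort = load / MA = 3064 / 22.75 = 134.68 lbf.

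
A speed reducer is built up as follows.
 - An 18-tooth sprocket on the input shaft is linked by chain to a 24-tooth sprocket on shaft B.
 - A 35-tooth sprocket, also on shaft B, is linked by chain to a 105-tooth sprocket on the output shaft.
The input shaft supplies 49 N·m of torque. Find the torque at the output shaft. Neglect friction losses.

196 N·m

Chain: ratio = 24/18 = 1.3333; torque at shaft B = 49 × 1.3333 = 65.333 N·m.
Chain: ratio = 105/35 = 3; torque at the output shaft = 65.333 × 3 = 196 N·m.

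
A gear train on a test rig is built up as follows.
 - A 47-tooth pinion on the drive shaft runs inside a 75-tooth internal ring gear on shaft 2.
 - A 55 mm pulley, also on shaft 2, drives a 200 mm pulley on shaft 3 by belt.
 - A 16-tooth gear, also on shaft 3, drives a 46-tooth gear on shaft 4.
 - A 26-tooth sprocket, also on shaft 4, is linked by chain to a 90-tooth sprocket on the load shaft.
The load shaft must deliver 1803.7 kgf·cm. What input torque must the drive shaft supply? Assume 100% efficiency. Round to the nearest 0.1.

31.2 kgf·cm

Overall ratio R = 1.5957 × 3.6364 × 2.875 × 3.4615 = 57.748.
Input torque = output torque / R = 1803.7 / 57.748 = 31.234 kgf·cm.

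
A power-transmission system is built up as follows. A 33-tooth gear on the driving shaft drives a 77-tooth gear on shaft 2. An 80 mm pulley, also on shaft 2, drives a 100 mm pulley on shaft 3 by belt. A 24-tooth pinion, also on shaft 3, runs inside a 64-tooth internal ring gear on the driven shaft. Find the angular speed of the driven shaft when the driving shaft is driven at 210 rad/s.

Gear mesh: ratio = 77/33 = 2.3333, so shaft 2 turns at 210 / 2.3333 = 90 rad/s.
Belt: ratio = 100/80 = 1.25, so shaft 3 turns at 90 / 1.25 = 72 rad/s.
Internal gear: ratio = 64/24 = 2.6667, so the driven shaft turns at 72 / 2.6667 = 27 rad/s.

27 rad/s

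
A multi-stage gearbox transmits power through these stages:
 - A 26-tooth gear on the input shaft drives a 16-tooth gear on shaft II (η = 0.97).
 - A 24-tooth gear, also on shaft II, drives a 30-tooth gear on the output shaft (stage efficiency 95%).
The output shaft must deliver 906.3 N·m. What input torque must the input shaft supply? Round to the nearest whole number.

Overall ratio R = 0.61538 × 1.25 = 0.76923; overall efficiency η = 0.97 × 0.95 = 0.9215.
Input torque = output torque / (R × η) = 906.3 / (0.76923 × 0.9215) = 1278.6 N·m.

1279 N·m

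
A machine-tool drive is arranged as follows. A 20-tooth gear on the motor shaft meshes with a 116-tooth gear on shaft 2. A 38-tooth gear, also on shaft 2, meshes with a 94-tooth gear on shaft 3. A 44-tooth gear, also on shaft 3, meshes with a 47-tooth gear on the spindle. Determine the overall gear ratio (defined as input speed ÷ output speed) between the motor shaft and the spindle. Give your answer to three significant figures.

Each stage contributes driven/driver: gear mesh 116/20 = 5.8, gear mesh 94/38 = 2.4737, gear mesh 47/44 = 1.0682.
Overall: 5.8 × 2.4737 × 1.0682 = 15.326.

15.3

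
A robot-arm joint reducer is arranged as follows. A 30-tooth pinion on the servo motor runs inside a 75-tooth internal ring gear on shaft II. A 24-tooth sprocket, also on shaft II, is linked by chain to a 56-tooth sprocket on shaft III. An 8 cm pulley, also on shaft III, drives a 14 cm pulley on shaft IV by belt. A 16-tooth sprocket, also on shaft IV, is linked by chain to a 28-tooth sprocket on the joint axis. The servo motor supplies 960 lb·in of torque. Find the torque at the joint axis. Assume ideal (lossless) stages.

Internal gear: ratio = 75/30 = 2.5; torque at shaft II = 960 × 2.5 = 2400 lb·in.
Chain: ratio = 56/24 = 2.3333; torque at shaft III = 2400 × 2.3333 = 5600 lb·in.
Belt: ratio = 14/8 = 1.75; torque at shaft IV = 5600 × 1.75 = 9800 lb·in.
Chain: ratio = 28/16 = 1.75; torque at the joint axis = 9800 × 1.75 = 17150 lb·in.

17150 lb·in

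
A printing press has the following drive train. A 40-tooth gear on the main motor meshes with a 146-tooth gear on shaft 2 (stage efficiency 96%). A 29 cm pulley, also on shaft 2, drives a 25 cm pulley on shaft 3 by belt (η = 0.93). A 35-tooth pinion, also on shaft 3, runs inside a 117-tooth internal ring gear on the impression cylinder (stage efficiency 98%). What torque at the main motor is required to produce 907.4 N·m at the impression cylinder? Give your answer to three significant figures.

Overall ratio R = 3.65 × 0.86207 × 3.3429 = 10.518; overall efficiency η = 0.96 × 0.93 × 0.98 = 0.8749.
Input torque = output torque / (R × η) = 907.4 / (10.518 × 0.8749) = 98.597 N·m.

98.6 N·m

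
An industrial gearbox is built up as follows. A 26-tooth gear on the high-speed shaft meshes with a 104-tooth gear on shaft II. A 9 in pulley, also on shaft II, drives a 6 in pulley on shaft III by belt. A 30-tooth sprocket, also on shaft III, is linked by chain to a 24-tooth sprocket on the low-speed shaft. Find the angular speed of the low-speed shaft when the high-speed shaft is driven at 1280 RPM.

Gear mesh: ratio = 104/26 = 4, so shaft II turns at 1280 / 4 = 320 RPM.
Belt: ratio = 6/9 = 0.66667, so shaft III turns at 320 / 0.66667 = 480 RPM.
Chain: ratio = 24/30 = 0.8, so the low-speed shaft turns at 480 / 0.8 = 600 RPM.

600 RPM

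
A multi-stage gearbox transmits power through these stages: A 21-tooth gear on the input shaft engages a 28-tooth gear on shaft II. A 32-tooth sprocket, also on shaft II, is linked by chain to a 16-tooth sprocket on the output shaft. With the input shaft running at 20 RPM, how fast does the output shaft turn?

30 RPM

the input shaft → shaft II (gear mesh, 28/21): 20 ÷ 1.3333 = 15 RPM
shaft II → the output shaft (chain, 16/32): 15 ÷ 0.5 = 30 RPM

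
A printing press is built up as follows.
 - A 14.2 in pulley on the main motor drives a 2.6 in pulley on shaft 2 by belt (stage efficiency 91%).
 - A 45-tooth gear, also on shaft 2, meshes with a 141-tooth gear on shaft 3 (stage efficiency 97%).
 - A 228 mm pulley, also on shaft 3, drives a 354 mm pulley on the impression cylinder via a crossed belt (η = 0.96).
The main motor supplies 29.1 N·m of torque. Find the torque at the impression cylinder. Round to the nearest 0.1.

22.0 N·m

After the belt (2.6/14.2): 29.1 × 0.1831 × 0.91 = 4.8486 N·m
After the gear mesh (141/45): 4.8486 × 3.1333 × 0.97 = 14.737 N·m
After the belt (354/228): 14.737 × 1.5526 × 0.96 = 21.965 N·m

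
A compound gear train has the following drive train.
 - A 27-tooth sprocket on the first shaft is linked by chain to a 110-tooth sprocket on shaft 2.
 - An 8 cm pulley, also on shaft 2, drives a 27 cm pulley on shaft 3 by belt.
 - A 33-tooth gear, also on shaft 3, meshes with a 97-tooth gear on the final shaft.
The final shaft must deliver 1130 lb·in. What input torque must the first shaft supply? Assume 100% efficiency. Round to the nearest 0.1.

28.0 lb·in

Overall ratio R = 4.0741 × 3.375 × 2.9394 = 40.417.
Input torque = output torque / R = 1130 / 40.417 = 27.959 lb·in.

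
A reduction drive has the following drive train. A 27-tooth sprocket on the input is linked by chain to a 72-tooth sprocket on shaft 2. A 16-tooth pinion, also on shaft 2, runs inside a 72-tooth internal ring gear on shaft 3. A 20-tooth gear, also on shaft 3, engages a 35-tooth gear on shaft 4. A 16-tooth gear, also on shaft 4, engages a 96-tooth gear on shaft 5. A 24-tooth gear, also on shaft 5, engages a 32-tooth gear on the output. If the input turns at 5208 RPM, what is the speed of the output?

31 RPM

the input → shaft 2 (chain, 72/27): 5208 ÷ 2.6667 = 1953 RPM
shaft 2 → shaft 3 (internal gear, 72/16): 1953 ÷ 4.5 = 434 RPM
shaft 3 → shaft 4 (gear mesh, 35/20): 434 ÷ 1.75 = 248 RPM
shaft 4 → shaft 5 (gear mesh, 96/16): 248 ÷ 6 = 41.333 RPM
shaft 5 → the output (gear mesh, 32/24): 41.333 ÷ 1.3333 = 31 RPM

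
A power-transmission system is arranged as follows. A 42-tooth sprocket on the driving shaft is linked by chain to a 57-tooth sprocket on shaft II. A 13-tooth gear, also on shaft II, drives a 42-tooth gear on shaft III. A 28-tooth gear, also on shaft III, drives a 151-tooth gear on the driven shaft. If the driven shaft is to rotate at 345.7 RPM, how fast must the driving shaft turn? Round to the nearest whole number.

Overall ratio R = 1.3571 × 3.2308 × 5.3929 = 23.646.
Required input speed = output speed × R = 345.7 × 23.646 = 8174.3 RPM.

8174 RPM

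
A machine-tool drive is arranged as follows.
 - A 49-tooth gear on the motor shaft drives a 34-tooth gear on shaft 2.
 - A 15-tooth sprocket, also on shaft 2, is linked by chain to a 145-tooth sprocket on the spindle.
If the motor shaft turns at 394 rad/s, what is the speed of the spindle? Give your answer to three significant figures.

the motor shaft → shaft 2 (gear mesh, 34/49): 394 ÷ 0.69388 = 567.82 rad/s
shaft 2 → the spindle (chain, 145/15): 567.82 ÷ 9.6667 = 58.74 rad/s

58.7 rad/s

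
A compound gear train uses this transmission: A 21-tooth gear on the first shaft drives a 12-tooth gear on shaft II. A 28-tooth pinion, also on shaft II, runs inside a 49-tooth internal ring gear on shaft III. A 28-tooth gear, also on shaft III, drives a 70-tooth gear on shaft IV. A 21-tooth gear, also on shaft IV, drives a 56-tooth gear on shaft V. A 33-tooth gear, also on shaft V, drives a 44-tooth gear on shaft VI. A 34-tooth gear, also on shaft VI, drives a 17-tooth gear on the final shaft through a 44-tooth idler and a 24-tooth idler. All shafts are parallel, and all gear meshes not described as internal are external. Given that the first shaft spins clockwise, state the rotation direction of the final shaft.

the first shaft → shaft II: external mesh, 1 reversal → CCW.
shaft II → shaft III: internal mesh, same direction → CCW.
shaft III → shaft IV: external mesh, 1 reversal → CW.
shaft IV → shaft V: external mesh, 1 reversal → CCW.
shaft V → shaft VI: external mesh, 1 reversal → CW.
shaft VI → the final shaft: driver → idler → idler → driven is 3 external meshes, 3 reversals → CCW.
7 reversals in total — an odd number — so the final shaft turns opposite to the first shaft.

anticlockwise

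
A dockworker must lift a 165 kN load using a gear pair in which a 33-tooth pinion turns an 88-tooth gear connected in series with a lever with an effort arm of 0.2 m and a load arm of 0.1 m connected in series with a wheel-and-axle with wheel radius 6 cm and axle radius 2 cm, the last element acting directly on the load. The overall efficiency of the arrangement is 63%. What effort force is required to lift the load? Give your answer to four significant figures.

16.37 kN

Gear pair MA = 88/33 = 2.6667.
Lever MA = effort arm / load arm = 0.2/0.1 = 2.
Wheel-and-axle MA = R/r = 6/2 = 3.
Combined ideal MA = 2.6667 × 2 × 3 = 16.
Actual MA = 16 × 0.63 = 10.08.
Effort = load / actual MA = 165 / 10.08 = 16.369 kN.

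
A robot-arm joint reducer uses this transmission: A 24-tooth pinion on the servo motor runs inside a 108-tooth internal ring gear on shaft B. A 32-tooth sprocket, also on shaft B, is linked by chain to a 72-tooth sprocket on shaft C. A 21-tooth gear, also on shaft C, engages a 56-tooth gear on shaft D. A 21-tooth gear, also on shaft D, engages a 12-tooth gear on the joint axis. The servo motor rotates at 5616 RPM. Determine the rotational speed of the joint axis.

364 RPM

internal gear 108/24 = 4.5 → 5616/4.5 = 1248 RPM
chain 72/32 = 2.25 → 1248/2.25 = 554.67 RPM
gear mesh 56/21 = 2.6667 → 554.67/2.6667 = 208 RPM
gear mesh 12/21 = 0.57143 → 208/0.57143 = 364 RPM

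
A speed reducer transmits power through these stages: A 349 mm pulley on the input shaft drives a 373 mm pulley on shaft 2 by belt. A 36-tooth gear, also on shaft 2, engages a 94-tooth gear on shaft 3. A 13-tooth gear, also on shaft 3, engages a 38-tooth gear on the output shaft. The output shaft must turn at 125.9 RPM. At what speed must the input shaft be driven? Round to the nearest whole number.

Overall ratio R = 1.0688 × 2.6111 × 2.9231 = 8.1573.
Required input speed = output speed × R = 125.9 × 8.1573 = 1027 RPM.

1027 RPM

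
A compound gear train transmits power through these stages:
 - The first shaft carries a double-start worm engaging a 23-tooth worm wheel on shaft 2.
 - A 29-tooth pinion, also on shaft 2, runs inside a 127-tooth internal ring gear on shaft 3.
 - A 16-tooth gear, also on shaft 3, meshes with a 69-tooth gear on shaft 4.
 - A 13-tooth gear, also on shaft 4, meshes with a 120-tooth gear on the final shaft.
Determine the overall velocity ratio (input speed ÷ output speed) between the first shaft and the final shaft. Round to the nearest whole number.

2005

Each stage contributes driven/driver: worm 23/2 = 11.5, internal gear 127/29 = 4.3793, gear mesh 69/16 = 4.3125, gear mesh 120/13 = 9.2308.
Overall: 11.5 × 4.3793 × 4.3125 × 9.2308 = 2004.8.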